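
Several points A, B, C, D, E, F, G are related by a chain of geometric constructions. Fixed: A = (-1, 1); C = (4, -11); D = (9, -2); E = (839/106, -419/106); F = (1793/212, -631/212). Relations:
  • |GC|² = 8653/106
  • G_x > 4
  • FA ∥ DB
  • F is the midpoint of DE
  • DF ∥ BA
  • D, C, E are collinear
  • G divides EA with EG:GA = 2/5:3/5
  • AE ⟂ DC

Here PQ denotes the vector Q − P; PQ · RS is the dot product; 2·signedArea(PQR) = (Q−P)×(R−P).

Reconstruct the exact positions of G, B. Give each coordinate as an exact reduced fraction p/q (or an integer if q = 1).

B = (-97/212, 419/212)
G = (461/106, -209/106)

1. G_x = 461/106  [G divides EA with EG:GA = 2/5:3/5]
2. G_y = -209/106  [G divides EA with EG:GA = 2/5:3/5]
   → G = (461/106, -209/106)
3. B_x = -97/212  [DF ∥ BA ∩ FA ∥ DB]
4. B_y = 419/212  [DF ∥ BA ∩ FA ∥ DB]
   → B = (-97/212, 419/212)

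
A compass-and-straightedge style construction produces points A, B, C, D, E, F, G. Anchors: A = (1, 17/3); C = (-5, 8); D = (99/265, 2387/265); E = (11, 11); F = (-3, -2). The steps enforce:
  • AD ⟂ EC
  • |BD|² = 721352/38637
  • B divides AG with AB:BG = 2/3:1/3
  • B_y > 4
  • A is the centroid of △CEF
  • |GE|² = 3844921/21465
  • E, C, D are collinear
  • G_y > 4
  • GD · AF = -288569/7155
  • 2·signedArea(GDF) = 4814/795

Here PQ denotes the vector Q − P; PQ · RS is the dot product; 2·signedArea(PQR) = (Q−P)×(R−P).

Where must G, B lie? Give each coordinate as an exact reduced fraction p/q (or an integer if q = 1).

B = (-67/2385, 33667/7155)
G = (-431/795, 10076/2385)

1. G_x = -431/795  [2·signedArea(GDF) = 4814/795 ∩ GD · AF = -288569/7155]
2. G_y = 10076/2385  [2·signedArea(GDF) = 4814/795 ∩ GD · AF = -288569/7155]
   → G = (-431/795, 10076/2385)
3. B_x = -67/2385  [B divides AG with AB:BG = 2/3:1/3]
4. B_y = 33667/7155  [B divides AG with AB:BG = 2/3:1/3]
   → B = (-67/2385, 33667/7155)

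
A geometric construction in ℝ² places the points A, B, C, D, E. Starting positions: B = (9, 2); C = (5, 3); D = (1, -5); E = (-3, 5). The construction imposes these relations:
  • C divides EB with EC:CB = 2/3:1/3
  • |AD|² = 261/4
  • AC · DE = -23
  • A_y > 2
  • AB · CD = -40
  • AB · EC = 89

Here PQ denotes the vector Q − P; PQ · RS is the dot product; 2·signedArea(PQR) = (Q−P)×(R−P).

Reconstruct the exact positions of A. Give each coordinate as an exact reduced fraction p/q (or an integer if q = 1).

A = (-2, 5/2)

1. A_x = -2  [AC · DE = -23 ∩ AB · EC = 89]
2. A_y = 5/2  [AC · DE = -23 ∩ AB · EC = 89]
   → A = (-2, 5/2)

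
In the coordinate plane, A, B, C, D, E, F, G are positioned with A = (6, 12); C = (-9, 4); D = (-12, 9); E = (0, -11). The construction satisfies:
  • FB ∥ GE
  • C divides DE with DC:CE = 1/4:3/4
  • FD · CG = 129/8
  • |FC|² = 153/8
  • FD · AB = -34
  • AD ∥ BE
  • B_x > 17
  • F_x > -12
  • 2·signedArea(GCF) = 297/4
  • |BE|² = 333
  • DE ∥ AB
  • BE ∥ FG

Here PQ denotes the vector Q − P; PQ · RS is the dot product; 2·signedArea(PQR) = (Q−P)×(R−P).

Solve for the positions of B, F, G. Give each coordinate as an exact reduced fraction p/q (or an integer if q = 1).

1. B_x = 18  [AD ∥ BE ∩ DE ∥ AB]
2. B_y = -8  [AD ∥ BE ∩ DE ∥ AB]
   → B = (18, -8)
3. F_x = -45/4  [line -12·x + 20·y + -290 = 0 ∩ |FC|² = 153/8]
4. F_y = 31/4  [line -12·x + 20·y + -290 = 0 ∩ |FC|² = 153/8]
   → F = (-45/4, 31/4)
5. G_x = -117/4  [FD · CG = 129/8 ∩ FB ∥ GE]
6. G_y = 19/4  [FD · CG = 129/8 ∩ FB ∥ GE]
   → G = (-117/4, 19/4)

B = (18, -8)
F = (-45/4, 31/4)
G = (-117/4, 19/4)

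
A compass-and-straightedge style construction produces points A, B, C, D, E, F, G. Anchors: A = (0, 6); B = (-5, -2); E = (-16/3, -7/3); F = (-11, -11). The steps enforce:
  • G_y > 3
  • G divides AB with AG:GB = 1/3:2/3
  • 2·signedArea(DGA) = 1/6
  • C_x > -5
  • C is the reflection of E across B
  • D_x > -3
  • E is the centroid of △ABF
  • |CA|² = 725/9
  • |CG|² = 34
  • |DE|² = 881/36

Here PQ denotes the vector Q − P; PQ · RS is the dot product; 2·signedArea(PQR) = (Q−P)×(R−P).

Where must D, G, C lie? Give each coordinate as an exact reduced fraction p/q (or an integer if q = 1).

1. G_x = -5/3  [G divides AB with AG:GB = 1/3:2/3]
2. G_y = 10/3  [G divides AB with AG:GB = 1/3:2/3]
   → G = (-5/3, 10/3)
3. C_x = -14/3  [C is the reflection of E across B]
4. C_y = -5/3  [C is the reflection of E across B]
   → C = (-14/3, -5/3)
5. D_x = -8/3  [line -8/3·x + 5/3·y + -61/6 = 0 ∩ |DE|² = 881/36]
6. D_y = 11/6  [line -8/3·x + 5/3·y + -61/6 = 0 ∩ |DE|² = 881/36]
   → D = (-8/3, 11/6)

C = (-14/3, -5/3)
D = (-8/3, 11/6)
G = (-5/3, 10/3)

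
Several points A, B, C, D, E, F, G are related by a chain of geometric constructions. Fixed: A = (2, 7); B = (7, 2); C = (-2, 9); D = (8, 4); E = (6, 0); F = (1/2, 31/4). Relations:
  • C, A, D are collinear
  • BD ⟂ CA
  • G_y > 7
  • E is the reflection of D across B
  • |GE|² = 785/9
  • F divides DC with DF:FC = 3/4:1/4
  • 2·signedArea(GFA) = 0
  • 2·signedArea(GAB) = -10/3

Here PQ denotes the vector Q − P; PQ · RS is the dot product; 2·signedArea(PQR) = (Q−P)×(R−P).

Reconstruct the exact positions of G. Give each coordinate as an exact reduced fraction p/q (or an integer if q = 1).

1. G_x = 2/3  [2·signedArea(GFA) = 0 ∩ 2·signedArea(GAB) = -10/3]
2. G_y = 23/3  [2·signedArea(GFA) = 0 ∩ 2·signedArea(GAB) = -10/3]
   → G = (2/3, 23/3)

G = (2/3, 23/3)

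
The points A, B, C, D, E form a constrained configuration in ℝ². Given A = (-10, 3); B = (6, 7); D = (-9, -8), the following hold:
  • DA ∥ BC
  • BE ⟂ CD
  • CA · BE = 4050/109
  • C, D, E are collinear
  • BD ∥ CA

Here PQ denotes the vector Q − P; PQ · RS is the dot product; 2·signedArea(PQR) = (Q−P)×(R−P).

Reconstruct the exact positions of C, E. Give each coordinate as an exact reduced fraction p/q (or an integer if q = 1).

C = (5, 18)
E = (69/109, 1078/109)

1. C_x = 5  [BD ∥ CA ∩ DA ∥ BC]
2. C_y = 18  [BD ∥ CA ∩ DA ∥ BC]
   → C = (5, 18)
3. E_x = 69/109  [C, D, E are collinear ∩ BE ⟂ CD]
4. E_y = 1078/109  [C, D, E are collinear ∩ BE ⟂ CD]
   → E = (69/109, 1078/109)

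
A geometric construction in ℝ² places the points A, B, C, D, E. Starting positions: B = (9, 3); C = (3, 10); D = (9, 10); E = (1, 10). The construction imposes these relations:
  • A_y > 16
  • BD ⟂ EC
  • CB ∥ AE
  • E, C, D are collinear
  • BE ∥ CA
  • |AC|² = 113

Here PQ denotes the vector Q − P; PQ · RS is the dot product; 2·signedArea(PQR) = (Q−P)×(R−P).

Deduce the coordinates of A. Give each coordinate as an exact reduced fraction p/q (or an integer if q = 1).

1. A_x = -5  [CB ∥ AE ∩ BE ∥ CA]
2. A_y = 17  [CB ∥ AE ∩ BE ∥ CA]
   → A = (-5, 17)

A = (-5, 17)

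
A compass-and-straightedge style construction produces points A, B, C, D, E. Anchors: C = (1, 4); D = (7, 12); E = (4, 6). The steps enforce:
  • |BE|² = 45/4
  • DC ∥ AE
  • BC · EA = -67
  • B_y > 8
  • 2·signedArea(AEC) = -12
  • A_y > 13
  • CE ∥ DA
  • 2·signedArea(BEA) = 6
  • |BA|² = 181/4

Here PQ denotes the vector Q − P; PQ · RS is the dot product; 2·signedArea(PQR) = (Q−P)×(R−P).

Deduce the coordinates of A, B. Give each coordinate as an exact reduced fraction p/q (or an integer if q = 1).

A = (10, 14)
B = (11/2, 9)

1. A_x = 10  [DC ∥ AE ∩ CE ∥ DA]
2. A_y = 14  [DC ∥ AE ∩ CE ∥ DA]
   → A = (10, 14)
3. B_x = 11/2  [2·signedArea(BEA) = 6 ∩ BC · EA = -67]
4. B_y = 9  [2·signedArea(BEA) = 6 ∩ BC · EA = -67]
   → B = (11/2, 9)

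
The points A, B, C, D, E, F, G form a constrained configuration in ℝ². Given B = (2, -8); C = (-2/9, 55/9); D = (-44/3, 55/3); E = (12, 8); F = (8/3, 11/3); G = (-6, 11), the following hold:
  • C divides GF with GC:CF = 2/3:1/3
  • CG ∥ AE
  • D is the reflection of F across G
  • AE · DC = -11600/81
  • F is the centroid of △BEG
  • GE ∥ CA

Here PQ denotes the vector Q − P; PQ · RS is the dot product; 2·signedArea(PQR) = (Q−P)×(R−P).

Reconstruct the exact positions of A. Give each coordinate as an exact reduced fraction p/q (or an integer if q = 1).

1. A_x = 160/9  [CG ∥ AE ∩ GE ∥ CA]
2. A_y = 28/9  [CG ∥ AE ∩ GE ∥ CA]
   → A = (160/9, 28/9)

A = (160/9, 28/9)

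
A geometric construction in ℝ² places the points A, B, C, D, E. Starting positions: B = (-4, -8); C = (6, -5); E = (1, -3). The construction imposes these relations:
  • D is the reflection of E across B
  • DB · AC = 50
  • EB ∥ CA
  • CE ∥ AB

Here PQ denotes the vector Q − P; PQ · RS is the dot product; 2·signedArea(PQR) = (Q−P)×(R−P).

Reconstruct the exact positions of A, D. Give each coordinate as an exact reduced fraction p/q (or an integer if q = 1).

A = (1, -10)
D = (-9, -13)

1. A_x = 1  [CE ∥ AB ∩ EB ∥ CA]
2. A_y = -10  [CE ∥ AB ∩ EB ∥ CA]
   → A = (1, -10)
3. D_x = -9  [D is the reflection of E across B]
4. D_y = -13  [D is the reflection of E across B]
   → D = (-9, -13)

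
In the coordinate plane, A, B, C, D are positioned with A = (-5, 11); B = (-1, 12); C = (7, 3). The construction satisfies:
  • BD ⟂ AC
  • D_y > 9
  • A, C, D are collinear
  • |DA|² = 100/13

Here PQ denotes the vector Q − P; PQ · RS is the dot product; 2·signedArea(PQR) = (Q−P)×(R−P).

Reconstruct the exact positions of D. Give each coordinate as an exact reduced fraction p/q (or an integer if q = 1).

D = (-35/13, 123/13)

1. D_x = -35/13  [A, C, D are collinear ∩ BD ⟂ AC]
2. D_y = 123/13  [A, C, D are collinear ∩ BD ⟂ AC]
   → D = (-35/13, 123/13)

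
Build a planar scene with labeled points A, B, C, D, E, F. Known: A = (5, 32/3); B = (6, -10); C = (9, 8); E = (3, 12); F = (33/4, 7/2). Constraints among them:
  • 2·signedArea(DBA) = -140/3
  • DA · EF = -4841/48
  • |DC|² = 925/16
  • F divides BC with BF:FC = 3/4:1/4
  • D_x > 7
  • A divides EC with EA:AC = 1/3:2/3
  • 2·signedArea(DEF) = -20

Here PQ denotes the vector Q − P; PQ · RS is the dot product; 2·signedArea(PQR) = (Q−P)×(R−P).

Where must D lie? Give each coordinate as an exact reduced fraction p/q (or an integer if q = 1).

D = (31/4, 1/2)

1. D_x = 31/4  [2·signedArea(DEF) = -20 ∩ 2·signedArea(DBA) = -140/3]
2. D_y = 1/2  [2·signedArea(DEF) = -20 ∩ 2·signedArea(DBA) = -140/3]
   → D = (31/4, 1/2)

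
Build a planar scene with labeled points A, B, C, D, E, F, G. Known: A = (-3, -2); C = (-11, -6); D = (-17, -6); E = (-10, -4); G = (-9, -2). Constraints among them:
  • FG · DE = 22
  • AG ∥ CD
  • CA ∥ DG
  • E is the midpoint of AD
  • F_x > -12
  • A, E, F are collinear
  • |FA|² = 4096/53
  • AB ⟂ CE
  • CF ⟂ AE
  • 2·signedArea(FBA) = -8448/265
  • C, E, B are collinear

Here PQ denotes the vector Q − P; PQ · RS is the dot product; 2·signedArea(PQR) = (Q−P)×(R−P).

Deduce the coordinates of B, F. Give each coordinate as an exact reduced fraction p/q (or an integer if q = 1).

1. B_x = -39/5  [C, E, B are collinear ∩ AB ⟂ CE]
2. B_y = 2/5  [C, E, B are collinear ∩ AB ⟂ CE]
   → B = (-39/5, 2/5)
3. F_x = -607/53  [A, E, F are collinear ∩ CF ⟂ AE]
4. F_y = -234/53  [A, E, F are collinear ∩ CF ⟂ AE]
   → F = (-607/53, -234/53)

B = (-39/5, 2/5)
F = (-607/53, -234/53)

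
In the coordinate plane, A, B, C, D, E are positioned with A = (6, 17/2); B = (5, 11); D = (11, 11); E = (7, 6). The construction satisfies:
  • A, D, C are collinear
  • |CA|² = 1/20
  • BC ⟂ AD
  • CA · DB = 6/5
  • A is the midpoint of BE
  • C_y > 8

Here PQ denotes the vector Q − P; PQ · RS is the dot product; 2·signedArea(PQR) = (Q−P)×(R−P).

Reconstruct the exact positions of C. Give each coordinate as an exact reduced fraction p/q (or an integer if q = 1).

C = (31/5, 43/5)

1. C_x = 31/5  [A, D, C are collinear ∩ BC ⟂ AD]
2. C_y = 43/5  [A, D, C are collinear ∩ BC ⟂ AD]
   → C = (31/5, 43/5)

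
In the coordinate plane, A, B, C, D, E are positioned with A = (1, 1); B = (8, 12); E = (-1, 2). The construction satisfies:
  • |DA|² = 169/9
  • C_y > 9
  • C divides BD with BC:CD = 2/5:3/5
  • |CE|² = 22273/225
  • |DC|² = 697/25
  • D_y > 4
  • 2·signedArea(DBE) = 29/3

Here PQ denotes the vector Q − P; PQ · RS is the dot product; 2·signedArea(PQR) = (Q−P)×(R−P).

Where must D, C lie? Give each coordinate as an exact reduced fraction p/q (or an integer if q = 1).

C = (88/15, 46/5)
D = (8/3, 5)

1. D_x = 8/3  [line 10·x + -9·y + 55/3 = 0 ∩ |DA|² = 169/9]
2. D_y = 5  [line 10·x + -9·y + 55/3 = 0 ∩ |DA|² = 169/9]
   → D = (8/3, 5)
3. C_x = 88/15  [C divides BD with BC:CD = 2/5:3/5]
4. C_y = 46/5  [C divides BD with BC:CD = 2/5:3/5]
   → C = (88/15, 46/5)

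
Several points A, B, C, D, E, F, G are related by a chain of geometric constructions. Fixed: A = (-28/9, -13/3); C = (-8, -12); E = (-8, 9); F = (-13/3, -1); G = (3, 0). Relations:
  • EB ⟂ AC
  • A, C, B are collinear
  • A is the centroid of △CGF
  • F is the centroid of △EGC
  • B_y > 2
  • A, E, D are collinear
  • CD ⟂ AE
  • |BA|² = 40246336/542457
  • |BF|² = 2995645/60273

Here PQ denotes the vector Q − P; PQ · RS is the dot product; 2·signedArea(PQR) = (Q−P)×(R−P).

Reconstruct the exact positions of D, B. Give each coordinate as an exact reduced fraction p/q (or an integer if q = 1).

1. D_x = -1238/1021  [A, E, D are collinear ∩ CD ⟂ AE]
2. D_y = -9711/1021  [A, E, D are collinear ∩ CD ⟂ AE]
   → D = (-1238/1021, -9711/1021)
3. B_x = 10180/6697  [A, C, B are collinear ∩ EB ⟂ AC]
4. B_y = 19617/6697  [A, C, B are collinear ∩ EB ⟂ AC]
   → B = (10180/6697, 19617/6697)

B = (10180/6697, 19617/6697)
D = (-1238/1021, -9711/1021)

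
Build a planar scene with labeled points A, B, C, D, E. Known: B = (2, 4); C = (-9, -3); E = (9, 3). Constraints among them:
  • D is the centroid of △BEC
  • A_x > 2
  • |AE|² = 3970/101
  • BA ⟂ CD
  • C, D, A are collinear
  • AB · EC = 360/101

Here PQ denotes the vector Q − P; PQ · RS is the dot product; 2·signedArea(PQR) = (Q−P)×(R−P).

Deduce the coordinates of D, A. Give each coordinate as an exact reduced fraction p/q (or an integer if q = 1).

1. D_x = 2/3  [D is the centroid of △BEC]
2. D_y = 4/3  [D is the centroid of △BEC]
   → D = (2/3, 4/3)
3. A_x = 280/101  [C, D, A are collinear ∩ BA ⟂ CD]
4. A_y = 230/101  [C, D, A are collinear ∩ BA ⟂ CD]
   → A = (280/101, 230/101)

A = (280/101, 230/101)
D = (2/3, 4/3)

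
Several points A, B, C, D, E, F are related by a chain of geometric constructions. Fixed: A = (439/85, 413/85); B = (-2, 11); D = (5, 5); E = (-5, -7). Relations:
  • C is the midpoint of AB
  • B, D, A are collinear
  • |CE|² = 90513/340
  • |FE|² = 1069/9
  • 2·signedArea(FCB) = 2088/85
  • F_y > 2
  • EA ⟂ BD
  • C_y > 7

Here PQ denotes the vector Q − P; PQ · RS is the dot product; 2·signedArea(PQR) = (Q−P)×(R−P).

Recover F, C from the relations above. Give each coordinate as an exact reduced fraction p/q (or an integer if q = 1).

C = (269/170, 674/85)
F = (-2/3, 3)

1. C_x = 269/170  [C is the midpoint of AB]
2. C_y = 674/85  [C is the midpoint of AB]
   → C = (269/170, 674/85)
3. F_x = -2/3  [line -261/85·x + -609/170·y + 87/10 = 0 ∩ |FE|² = 1069/9]
4. F_y = 3  [line -261/85·x + -609/170·y + 87/10 = 0 ∩ |FE|² = 1069/9]
   → F = (-2/3, 3)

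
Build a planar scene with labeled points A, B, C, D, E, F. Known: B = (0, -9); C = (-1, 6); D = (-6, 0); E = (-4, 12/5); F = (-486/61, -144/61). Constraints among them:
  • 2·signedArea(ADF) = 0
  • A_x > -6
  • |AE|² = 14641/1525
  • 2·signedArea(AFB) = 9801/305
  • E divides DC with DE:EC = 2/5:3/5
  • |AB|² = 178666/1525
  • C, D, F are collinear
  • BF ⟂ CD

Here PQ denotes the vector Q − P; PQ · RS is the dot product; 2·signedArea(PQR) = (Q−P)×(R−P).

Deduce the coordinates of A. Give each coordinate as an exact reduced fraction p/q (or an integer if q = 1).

A = (-365/61, 6/305)

1. A_x = -365/61  [2·signedArea(ADF) = 0 ∩ 2·signedArea(AFB) = 9801/305]
2. A_y = 6/305  [2·signedArea(ADF) = 0 ∩ 2·signedArea(AFB) = 9801/305]
   → A = (-365/61, 6/305)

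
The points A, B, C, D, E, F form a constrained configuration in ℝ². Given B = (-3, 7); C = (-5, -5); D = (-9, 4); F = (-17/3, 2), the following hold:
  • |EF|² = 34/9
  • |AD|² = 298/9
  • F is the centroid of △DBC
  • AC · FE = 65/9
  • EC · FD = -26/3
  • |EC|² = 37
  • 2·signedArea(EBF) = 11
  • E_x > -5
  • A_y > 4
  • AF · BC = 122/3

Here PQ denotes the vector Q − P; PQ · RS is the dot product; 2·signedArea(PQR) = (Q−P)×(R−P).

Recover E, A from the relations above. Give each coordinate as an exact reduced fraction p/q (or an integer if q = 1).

1. E_x = -4  [EC · FD = -26/3 ∩ 2·signedArea(EBF) = 11]
2. E_y = 1  [EC · FD = -26/3 ∩ 2·signedArea(EBF) = 11]
   → E = (-4, 1)
3. A_x = -10/3  [AC · FE = 65/9 ∩ AF · BC = 122/3]
4. A_y = 5  [AC · FE = 65/9 ∩ AF · BC = 122/3]
   → A = (-10/3, 5)

A = (-10/3, 5)
E = (-4, 1)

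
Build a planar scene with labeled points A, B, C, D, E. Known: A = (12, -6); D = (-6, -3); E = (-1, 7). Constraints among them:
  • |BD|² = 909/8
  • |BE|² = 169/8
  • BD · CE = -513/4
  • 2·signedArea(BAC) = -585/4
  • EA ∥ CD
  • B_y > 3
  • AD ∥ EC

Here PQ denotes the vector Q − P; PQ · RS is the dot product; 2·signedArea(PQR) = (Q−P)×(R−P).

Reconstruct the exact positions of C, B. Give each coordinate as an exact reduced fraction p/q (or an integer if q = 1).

1. C_x = -19  [EA ∥ CD ∩ AD ∥ EC]
2. C_y = 10  [EA ∥ CD ∩ AD ∥ EC]
   → C = (-19, 10)
3. B_x = 9/4  [2·signedArea(BAC) = -585/4 ∩ BD · CE = -513/4]
4. B_y = 15/4  [2·signedArea(BAC) = -585/4 ∩ BD · CE = -513/4]
   → B = (9/4, 15/4)

B = (9/4, 15/4)
C = (-19, 10)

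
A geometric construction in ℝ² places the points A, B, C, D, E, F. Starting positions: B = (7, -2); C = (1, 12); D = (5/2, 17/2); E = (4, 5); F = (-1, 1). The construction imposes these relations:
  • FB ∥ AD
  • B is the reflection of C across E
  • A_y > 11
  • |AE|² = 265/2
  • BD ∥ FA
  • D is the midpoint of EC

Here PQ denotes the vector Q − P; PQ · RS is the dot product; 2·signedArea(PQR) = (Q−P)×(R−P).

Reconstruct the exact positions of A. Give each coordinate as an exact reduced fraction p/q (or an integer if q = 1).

1. A_x = -11/2  [FB ∥ AD ∩ BD ∥ FA]
2. A_y = 23/2  [FB ∥ AD ∩ BD ∥ FA]
   → A = (-11/2, 23/2)

A = (-11/2, 23/2)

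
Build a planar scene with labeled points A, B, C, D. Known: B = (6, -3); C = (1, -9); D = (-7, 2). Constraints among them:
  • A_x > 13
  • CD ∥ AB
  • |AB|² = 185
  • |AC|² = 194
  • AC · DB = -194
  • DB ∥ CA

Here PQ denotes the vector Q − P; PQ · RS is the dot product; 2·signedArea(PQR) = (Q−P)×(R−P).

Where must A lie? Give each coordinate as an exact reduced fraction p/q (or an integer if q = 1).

1. A_x = 14  [CD ∥ AB ∩ DB ∥ CA]
2. A_y = -14  [CD ∥ AB ∩ DB ∥ CA]
   → A = (14, -14)

A = (14, -14)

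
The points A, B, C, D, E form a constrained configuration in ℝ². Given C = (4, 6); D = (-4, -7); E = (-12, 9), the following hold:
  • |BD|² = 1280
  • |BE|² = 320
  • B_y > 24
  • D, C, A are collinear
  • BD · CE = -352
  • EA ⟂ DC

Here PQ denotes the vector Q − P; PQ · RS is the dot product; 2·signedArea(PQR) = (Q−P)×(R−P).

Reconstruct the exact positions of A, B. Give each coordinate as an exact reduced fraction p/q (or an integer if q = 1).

A = (220/233, 241/233)
B = (-20, 25)

1. A_x = 220/233  [D, C, A are collinear ∩ EA ⟂ DC]
2. A_y = 241/233  [D, C, A are collinear ∩ EA ⟂ DC]
   → A = (220/233, 241/233)
3. B_x = -20  [line 16·x + -3·y + 395 = 0 ∩ |BE|² = 320]
4. B_y = 25  [line 16·x + -3·y + 395 = 0 ∩ |BE|² = 320]
   → B = (-20, 25)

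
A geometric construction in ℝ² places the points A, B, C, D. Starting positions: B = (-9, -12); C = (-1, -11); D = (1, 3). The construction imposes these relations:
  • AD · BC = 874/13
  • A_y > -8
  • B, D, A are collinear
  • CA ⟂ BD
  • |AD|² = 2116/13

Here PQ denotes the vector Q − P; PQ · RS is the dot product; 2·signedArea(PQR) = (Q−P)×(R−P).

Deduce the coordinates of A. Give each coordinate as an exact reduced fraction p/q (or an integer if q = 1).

A = (-79/13, -99/13)

1. A_x = -79/13  [B, D, A are collinear ∩ CA ⟂ BD]
2. A_y = -99/13  [B, D, A are collinear ∩ CA ⟂ BD]
   → A = (-79/13, -99/13)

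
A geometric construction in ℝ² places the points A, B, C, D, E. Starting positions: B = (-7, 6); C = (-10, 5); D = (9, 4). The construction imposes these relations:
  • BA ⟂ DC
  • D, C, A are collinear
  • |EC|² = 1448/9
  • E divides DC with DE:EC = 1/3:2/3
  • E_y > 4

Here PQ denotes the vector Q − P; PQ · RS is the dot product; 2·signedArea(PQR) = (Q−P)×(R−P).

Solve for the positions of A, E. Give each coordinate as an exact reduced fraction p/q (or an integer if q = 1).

A = (-1278/181, 877/181)
E = (8/3, 13/3)

1. A_x = -1278/181  [D, C, A are collinear ∩ BA ⟂ DC]
2. A_y = 877/181  [D, C, A are collinear ∩ BA ⟂ DC]
   → A = (-1278/181, 877/181)
3. E_x = 8/3  [E divides DC with DE:EC = 1/3:2/3]
4. E_y = 13/3  [E divides DC with DE:EC = 1/3:2/3]
   → E = (8/3, 13/3)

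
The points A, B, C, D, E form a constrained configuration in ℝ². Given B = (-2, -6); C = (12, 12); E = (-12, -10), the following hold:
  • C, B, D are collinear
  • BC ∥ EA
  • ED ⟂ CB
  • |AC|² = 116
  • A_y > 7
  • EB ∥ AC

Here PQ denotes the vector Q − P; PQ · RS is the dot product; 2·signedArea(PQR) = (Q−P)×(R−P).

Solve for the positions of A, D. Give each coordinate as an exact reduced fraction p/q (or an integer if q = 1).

A = (2, 8)
D = (-501/65, -867/65)

1. A_x = 2  [EB ∥ AC ∩ BC ∥ EA]
2. A_y = 8  [EB ∥ AC ∩ BC ∥ EA]
   → A = (2, 8)
3. D_x = -501/65  [C, B, D are collinear ∩ ED ⟂ CB]
4. D_y = -867/65  [C, B, D are collinear ∩ ED ⟂ CB]
   → D = (-501/65, -867/65)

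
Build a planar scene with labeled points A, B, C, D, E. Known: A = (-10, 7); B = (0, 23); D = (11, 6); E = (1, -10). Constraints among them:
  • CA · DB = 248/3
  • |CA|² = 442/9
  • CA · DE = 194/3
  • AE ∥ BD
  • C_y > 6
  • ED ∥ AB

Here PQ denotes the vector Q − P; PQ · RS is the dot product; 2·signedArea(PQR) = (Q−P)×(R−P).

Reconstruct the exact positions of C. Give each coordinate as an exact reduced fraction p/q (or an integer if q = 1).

C = (-3, 20/3)

1. C_x = -3  [CA · DB = 248/3 ∩ CA · DE = 194/3]
2. C_y = 20/3  [CA · DB = 248/3 ∩ CA · DE = 194/3]
   → C = (-3, 20/3)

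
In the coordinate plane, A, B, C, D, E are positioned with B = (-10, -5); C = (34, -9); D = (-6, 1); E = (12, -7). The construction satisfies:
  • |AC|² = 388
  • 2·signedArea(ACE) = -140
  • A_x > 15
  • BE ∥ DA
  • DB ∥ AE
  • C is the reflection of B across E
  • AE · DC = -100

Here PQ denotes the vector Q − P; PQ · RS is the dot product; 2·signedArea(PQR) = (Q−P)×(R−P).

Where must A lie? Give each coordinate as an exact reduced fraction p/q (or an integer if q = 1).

1. A_x = 16  [DB ∥ AE ∩ BE ∥ DA]
2. A_y = -1  [DB ∥ AE ∩ BE ∥ DA]
   → A = (16, -1)

A = (16, -1)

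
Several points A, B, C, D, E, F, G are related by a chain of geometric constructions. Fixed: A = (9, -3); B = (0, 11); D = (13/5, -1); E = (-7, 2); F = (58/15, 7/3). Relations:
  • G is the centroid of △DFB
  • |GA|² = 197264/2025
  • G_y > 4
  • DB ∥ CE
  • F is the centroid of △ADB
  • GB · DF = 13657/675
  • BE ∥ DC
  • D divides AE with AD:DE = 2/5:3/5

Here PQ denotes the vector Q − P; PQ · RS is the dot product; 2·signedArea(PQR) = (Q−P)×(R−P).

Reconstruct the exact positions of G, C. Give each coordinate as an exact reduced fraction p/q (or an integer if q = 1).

1. G_x = 97/45  [G is the centroid of △DFB]
2. G_y = 37/9  [G is the centroid of △DFB]
   → G = (97/45, 37/9)
3. C_x = -22/5  [DB ∥ CE ∩ BE ∥ DC]
4. C_y = -10  [DB ∥ CE ∩ BE ∥ DC]
   → C = (-22/5, -10)

C = (-22/5, -10)
G = (97/45, 37/9)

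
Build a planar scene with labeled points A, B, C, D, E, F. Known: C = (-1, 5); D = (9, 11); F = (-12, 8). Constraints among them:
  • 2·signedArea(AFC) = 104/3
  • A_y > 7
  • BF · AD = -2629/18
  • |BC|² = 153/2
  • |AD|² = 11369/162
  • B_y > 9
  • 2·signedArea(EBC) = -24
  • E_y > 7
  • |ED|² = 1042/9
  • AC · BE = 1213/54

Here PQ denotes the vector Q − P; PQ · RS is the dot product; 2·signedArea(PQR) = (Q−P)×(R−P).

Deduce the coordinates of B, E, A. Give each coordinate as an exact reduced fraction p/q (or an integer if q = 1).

A = (25/18, 15/2)
B = (13/2, 19/2)
E = (-4/3, 8)

1. A_x = 25/18  [line 3·x + 11·y + -260/3 = 0 ∩ |AD|² = 11369/162]
2. A_y = 15/2  [line 3·x + 11·y + -260/3 = 0 ∩ |AD|² = 11369/162]
   → A = (25/18, 15/2)
3. B_x = 13/2  [line -137/18·x + -7/2·y + 1489/18 = 0 ∩ |BC|² = 153/2]
4. B_y = 19/2  [line -137/18·x + -7/2·y + 1489/18 = 0 ∩ |BC|² = 153/2]
   → B = (13/2, 19/2)
5. E_x = -4/3  [2·signedArea(EBC) = -24 ∩ AC · BE = 1213/54]
6. E_y = 8  [2·signedArea(EBC) = -24 ∩ AC · BE = 1213/54]
   → E = (-4/3, 8)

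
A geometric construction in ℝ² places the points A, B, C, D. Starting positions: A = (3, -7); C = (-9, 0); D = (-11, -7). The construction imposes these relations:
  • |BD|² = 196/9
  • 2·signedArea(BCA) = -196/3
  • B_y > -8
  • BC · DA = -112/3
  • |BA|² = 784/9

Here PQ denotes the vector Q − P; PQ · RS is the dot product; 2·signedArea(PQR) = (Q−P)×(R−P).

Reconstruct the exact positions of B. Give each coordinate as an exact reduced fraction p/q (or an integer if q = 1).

B = (-19/3, -7)

1. B_x = -19/3  [2·signedArea(BCA) = -196/3 ∩ BC · DA = -112/3]
2. B_y = -7  [2·signedArea(BCA) = -196/3 ∩ BC · DA = -112/3]
   → B = (-19/3, -7)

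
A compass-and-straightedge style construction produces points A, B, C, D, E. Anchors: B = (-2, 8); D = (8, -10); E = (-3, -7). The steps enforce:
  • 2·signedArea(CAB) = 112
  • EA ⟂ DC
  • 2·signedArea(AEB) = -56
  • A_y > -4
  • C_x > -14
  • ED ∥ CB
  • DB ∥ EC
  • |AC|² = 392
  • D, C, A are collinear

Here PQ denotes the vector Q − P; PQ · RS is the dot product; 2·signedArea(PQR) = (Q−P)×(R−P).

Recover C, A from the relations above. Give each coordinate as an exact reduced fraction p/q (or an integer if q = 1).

A = (1, -3)
C = (-13, 11)

1. C_x = -13  [ED ∥ CB ∩ DB ∥ EC]
2. C_y = 11  [ED ∥ CB ∩ DB ∥ EC]
   → C = (-13, 11)
3. A_x = 1  [D, C, A are collinear ∩ EA ⟂ DC]
4. A_y = -3  [D, C, A are collinear ∩ EA ⟂ DC]
   → A = (1, -3)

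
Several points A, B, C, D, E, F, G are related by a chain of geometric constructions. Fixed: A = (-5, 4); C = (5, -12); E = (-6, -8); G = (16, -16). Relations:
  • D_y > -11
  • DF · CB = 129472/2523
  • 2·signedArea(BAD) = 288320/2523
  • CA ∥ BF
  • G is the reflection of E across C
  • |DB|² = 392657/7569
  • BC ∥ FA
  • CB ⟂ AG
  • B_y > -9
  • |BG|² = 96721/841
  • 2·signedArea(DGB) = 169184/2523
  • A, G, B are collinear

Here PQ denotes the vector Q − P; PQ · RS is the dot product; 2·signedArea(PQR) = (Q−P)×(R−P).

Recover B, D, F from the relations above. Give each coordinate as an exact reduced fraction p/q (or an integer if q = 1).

1. B_x = 6925/841  [A, G, B are collinear ∩ CB ⟂ AG]
2. B_y = -7236/841  [A, G, B are collinear ∩ CB ⟂ AG]
   → B = (6925/841, -7236/841)
3. D_x = 4/3  [line -6220/841·x + -6531/841·y + -184112/2523 = 0 ∩ |DB|² = 392657/7569]
4. D_y = -32/3  [line -6220/841·x + -6531/841·y + -184112/2523 = 0 ∩ |DB|² = 392657/7569]
   → D = (4/3, -32/3)
5. F_x = -1485/841  [BC ∥ FA ∩ CA ∥ BF]
6. F_y = 6220/841  [BC ∥ FA ∩ CA ∥ BF]
   → F = (-1485/841, 6220/841)

B = (6925/841, -7236/841)
D = (4/3, -32/3)
F = (-1485/841, 6220/841)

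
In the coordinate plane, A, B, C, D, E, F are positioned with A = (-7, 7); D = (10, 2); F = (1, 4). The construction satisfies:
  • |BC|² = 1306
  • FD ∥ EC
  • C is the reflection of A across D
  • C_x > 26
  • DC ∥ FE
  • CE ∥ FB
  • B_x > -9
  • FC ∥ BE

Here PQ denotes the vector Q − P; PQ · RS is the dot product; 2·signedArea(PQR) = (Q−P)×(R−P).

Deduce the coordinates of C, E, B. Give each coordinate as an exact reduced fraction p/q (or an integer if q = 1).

B = (-8, 6)
C = (27, -3)
E = (18, -1)

1. C_x = 27  [C is the reflection of A across D]
2. C_y = -3  [C is the reflection of A across D]
   → C = (27, -3)
3. E_x = 18  [FD ∥ EC ∩ DC ∥ FE]
4. E_y = -1  [FD ∥ EC ∩ DC ∥ FE]
   → E = (18, -1)
5. B_x = -8  [FC ∥ BE ∩ CE ∥ FB]
6. B_y = 6  [FC ∥ BE ∩ CE ∥ FB]
   → B = (-8, 6)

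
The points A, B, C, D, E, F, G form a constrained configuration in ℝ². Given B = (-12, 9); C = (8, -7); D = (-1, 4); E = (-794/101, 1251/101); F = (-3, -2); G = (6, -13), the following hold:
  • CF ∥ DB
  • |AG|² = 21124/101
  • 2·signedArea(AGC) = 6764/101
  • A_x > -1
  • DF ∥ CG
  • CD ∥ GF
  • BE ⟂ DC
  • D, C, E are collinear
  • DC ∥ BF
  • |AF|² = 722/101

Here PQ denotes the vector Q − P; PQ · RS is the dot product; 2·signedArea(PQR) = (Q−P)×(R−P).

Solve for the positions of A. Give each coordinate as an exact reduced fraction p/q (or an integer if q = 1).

A = (-94/101, -31/101)

1. A_x = -94/101  [line -6·x + 2·y + -502/101 = 0 ∩ |AF|² = 722/101]
2. A_y = -31/101  [line -6·x + 2·y + -502/101 = 0 ∩ |AF|² = 722/101]
   → A = (-94/101, -31/101)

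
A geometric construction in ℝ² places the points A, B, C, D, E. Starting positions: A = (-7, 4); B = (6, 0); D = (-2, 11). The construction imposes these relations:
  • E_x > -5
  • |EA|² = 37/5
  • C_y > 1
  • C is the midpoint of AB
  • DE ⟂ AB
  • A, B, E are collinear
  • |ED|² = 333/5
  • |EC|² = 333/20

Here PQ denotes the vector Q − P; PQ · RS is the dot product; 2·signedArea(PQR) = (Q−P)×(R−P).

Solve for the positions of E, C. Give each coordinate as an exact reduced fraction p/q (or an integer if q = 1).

1. E_x = -22/5  [A, B, E are collinear ∩ DE ⟂ AB]
2. E_y = 16/5  [A, B, E are collinear ∩ DE ⟂ AB]
   → E = (-22/5, 16/5)
3. C_x = -1/2  [C is the midpoint of AB]
4. C_y = 2  [C is the midpoint of AB]
   → C = (-1/2, 2)

C = (-1/2, 2)
E = (-22/5, 16/5)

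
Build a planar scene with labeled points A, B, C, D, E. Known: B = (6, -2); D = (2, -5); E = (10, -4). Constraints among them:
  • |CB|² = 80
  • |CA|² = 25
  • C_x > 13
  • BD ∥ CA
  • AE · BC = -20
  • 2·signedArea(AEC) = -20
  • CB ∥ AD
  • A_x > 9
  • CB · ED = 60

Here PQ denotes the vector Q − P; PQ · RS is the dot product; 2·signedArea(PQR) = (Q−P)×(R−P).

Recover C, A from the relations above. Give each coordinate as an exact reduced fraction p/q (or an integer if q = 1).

1. C_x = 14  [line 8·x + 1·y + -106 = 0 ∩ |CB|² = 80]
2. C_y = -6  [line 8·x + 1·y + -106 = 0 ∩ |CB|² = 80]
   → C = (14, -6)
3. A_x = 10  [CB ∥ AD ∩ BD ∥ CA]
4. A_y = -9  [CB ∥ AD ∩ BD ∥ CA]
   → A = (10, -9)

A = (10, -9)
C = (14, -6)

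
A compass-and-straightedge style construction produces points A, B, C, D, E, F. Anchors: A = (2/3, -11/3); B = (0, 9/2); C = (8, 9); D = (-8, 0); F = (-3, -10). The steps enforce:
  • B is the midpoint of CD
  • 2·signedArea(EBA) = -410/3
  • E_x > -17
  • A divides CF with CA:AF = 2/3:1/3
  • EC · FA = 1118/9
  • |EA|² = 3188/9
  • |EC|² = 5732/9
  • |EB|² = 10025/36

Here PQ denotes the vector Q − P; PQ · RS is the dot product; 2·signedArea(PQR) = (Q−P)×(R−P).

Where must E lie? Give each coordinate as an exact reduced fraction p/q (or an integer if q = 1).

E = (-50/3, 11/3)

1. E_x = -50/3  [2·signedArea(EBA) = -410/3 ∩ EC · FA = 1118/9]
2. E_y = 11/3  [2·signedArea(EBA) = -410/3 ∩ EC · FA = 1118/9]
   → E = (-50/3, 11/3)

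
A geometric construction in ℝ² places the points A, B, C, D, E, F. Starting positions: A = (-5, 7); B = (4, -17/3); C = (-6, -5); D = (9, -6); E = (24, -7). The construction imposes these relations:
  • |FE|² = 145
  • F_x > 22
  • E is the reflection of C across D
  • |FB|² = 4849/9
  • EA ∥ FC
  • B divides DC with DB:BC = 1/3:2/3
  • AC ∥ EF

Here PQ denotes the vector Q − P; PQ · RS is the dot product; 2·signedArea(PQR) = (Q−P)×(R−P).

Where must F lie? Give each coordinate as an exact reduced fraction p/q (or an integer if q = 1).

1. F_x = 23  [EA ∥ FC ∩ AC ∥ EF]
2. F_y = -19  [EA ∥ FC ∩ AC ∥ EF]
   → F = (23, -19)

F = (23, -19)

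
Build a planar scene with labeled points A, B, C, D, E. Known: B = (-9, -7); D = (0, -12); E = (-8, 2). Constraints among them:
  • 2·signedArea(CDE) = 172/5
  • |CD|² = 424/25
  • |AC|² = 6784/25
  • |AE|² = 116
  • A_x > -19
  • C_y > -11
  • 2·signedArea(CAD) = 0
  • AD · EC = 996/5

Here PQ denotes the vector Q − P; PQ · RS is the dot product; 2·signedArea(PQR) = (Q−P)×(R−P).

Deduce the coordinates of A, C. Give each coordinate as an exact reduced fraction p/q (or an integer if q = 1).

A = (-18, -2)
C = (-18/5, -10)

1. C_x = -18/5  [line -14·x + -8·y + -652/5 = 0 ∩ |CD|² = 424/25]
2. C_y = -10  [line -14·x + -8·y + -652/5 = 0 ∩ |CD|² = 424/25]
   → C = (-18/5, -10)
3. A_x = -18  [AD · EC = 996/5 ∩ 2·signedArea(CAD) = 0]
4. A_y = -2  [AD · EC = 996/5 ∩ 2·signedArea(CAD) = 0]
   → A = (-18, -2)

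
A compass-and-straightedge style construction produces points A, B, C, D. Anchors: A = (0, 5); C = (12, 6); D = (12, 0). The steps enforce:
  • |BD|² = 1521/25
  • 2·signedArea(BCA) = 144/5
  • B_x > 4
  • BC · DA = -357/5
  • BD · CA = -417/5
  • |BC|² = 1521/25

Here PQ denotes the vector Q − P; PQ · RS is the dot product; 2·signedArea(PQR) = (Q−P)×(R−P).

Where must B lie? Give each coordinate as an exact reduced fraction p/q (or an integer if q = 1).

B = (24/5, 3)

1. B_x = 24/5  [BC · DA = -357/5 ∩ 2·signedArea(BCA) = 144/5]
2. B_y = 3  [BC · DA = -357/5 ∩ 2·signedArea(BCA) = 144/5]
   → B = (24/5, 3)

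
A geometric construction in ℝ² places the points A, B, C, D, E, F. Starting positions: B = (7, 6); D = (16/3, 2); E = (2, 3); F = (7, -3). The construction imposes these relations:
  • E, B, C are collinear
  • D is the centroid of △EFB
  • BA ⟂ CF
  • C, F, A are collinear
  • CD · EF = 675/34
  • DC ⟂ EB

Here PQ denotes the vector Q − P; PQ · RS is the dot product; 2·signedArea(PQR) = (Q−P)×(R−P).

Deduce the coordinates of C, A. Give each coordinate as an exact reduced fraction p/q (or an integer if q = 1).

A = (96607/25330, 118491/25330)
C = (409/102, 143/34)

1. C_x = 409/102  [E, B, C are collinear ∩ DC ⟂ EB]
2. C_y = 143/34  [E, B, C are collinear ∩ DC ⟂ EB]
   → C = (409/102, 143/34)
3. A_x = 96607/25330  [C, F, A are collinear ∩ BA ⟂ CF]
4. A_y = 118491/25330  [C, F, A are collinear ∩ BA ⟂ CF]
   → A = (96607/25330, 118491/25330)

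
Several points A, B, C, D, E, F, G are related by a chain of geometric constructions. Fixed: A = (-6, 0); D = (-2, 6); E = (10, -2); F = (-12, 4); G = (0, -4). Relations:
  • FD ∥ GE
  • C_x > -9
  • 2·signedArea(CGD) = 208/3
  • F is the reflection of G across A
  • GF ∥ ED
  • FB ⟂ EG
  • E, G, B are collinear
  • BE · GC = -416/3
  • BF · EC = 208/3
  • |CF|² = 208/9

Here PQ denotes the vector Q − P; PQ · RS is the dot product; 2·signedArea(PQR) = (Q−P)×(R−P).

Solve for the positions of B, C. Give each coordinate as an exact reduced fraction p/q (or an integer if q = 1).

1. B_x = -10  [E, G, B are collinear ∩ FB ⟂ EG]
2. B_y = -6  [E, G, B are collinear ∩ FB ⟂ EG]
   → B = (-10, -6)
3. C_x = -8  [2·signedArea(CGD) = 208/3 ∩ BF · EC = 208/3]
4. C_y = 4/3  [2·signedArea(CGD) = 208/3 ∩ BF · EC = 208/3]
   → C = (-8, 4/3)

B = (-10, -6)
C = (-8, 4/3)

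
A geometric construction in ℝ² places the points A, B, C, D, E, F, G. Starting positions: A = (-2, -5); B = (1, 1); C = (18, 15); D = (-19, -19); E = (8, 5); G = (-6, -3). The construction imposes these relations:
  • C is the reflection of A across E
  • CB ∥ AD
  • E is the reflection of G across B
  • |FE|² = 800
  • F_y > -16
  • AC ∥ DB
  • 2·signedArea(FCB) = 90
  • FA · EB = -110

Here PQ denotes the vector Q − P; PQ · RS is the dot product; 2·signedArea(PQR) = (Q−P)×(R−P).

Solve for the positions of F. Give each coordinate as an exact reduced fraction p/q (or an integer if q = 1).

1. F_x = -12  [2·signedArea(FCB) = 90 ∩ FA · EB = -110]
2. F_y = -15  [2·signedArea(FCB) = 90 ∩ FA · EB = -110]
   → F = (-12, -15)

F = (-12, -15)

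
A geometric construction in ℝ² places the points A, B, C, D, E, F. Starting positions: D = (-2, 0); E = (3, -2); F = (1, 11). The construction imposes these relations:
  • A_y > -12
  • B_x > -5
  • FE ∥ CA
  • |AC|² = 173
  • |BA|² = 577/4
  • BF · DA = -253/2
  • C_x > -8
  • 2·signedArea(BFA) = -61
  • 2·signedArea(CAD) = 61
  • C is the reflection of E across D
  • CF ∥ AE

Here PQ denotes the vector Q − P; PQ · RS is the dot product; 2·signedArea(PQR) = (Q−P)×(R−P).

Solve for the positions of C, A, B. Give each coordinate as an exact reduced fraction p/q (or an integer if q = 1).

1. C_x = -7  [C is the reflection of E across D]
2. C_y = 2  [C is the reflection of E across D]
   → C = (-7, 2)
3. A_x = -5  [CF ∥ AE ∩ FE ∥ CA]
4. A_y = -11  [CF ∥ AE ∩ FE ∥ CA]
   → A = (-5, -11)
5. B_x = -9/2  [2·signedArea(BFA) = -61 ∩ BF · DA = -253/2]
6. B_y = 1  [2·signedArea(BFA) = -61 ∩ BF · DA = -253/2]
   → B = (-9/2, 1)

A = (-5, -11)
B = (-9/2, 1)
C = (-7, 2)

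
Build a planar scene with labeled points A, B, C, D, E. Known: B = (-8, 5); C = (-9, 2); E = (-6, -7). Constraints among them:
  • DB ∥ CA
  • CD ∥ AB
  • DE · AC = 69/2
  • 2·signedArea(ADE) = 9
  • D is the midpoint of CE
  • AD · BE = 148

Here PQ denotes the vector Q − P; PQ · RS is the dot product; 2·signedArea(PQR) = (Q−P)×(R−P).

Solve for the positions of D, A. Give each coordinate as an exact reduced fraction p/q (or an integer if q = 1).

A = (-19/2, 19/2)
D = (-15/2, -5/2)

1. D_x = -15/2  [D is the midpoint of CE]
2. D_y = -5/2  [D is the midpoint of CE]
   → D = (-15/2, -5/2)
3. A_x = -19/2  [CD ∥ AB ∩ DB ∥ CA]
4. A_y = 19/2  [CD ∥ AB ∩ DB ∥ CA]
   → A = (-19/2, 19/2)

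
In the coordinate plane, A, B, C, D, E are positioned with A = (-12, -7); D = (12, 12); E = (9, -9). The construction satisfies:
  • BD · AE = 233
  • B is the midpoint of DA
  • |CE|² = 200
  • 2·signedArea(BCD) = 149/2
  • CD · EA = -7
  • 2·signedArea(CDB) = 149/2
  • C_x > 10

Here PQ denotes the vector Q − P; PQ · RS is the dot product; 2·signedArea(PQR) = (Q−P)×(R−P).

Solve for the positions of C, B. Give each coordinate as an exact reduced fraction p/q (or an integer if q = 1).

B = (0, 5/2)
C = (11, 5)

1. C_x = 11  [line 21·x + -2·y + -221 = 0 ∩ |CE|² = 200]
2. C_y = 5  [line 21·x + -2·y + -221 = 0 ∩ |CE|² = 200]
   → C = (11, 5)
3. B_x = 0  [2·signedArea(CDB) = 149/2 ∩ B is the midpoint of DA]
4. B_y = 5/2  [2·signedArea(CDB) = 149/2 ∩ B is the midpoint of DA]
   → B = (0, 5/2)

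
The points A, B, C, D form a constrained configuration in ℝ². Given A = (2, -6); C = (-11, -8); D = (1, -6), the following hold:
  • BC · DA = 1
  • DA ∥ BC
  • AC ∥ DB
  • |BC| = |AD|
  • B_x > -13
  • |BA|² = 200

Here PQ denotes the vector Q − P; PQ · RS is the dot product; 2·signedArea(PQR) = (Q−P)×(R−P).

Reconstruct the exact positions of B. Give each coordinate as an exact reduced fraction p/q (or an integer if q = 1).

1. B_x = -12  [DA ∥ BC ∩ AC ∥ DB]
2. B_y = -8  [DA ∥ BC ∩ AC ∥ DB]
   → B = (-12, -8)

B = (-12, -8)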